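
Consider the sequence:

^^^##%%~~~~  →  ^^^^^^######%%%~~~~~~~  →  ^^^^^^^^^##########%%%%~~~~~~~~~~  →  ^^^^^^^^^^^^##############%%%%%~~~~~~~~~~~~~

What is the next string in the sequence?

^^^^^^^^^^^^^^^##################%%%%%%~~~~~~~~~~~~~~~~

Term n consists of 3n ^'s, followed by 4n-2 #'s, followed by n+1 %'s, followed by 3n+1 ~'s (n = 1, 2, …).
For the next term, n = 5, so the run lengths are 15, 18, 6, 16.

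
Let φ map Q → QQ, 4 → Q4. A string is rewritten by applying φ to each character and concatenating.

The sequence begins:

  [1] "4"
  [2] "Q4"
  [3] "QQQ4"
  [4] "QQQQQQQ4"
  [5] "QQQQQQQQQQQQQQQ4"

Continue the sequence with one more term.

QQQQQQQQQQQQQQQQQQQQQQQQQQQQQQQ4

φ(QQQQQQQQQQQQQQQ4) expands symbol-by-symbol to QQ QQ QQ QQ QQ QQ QQ QQ QQ QQ QQ QQ QQ QQ QQ Q4; joining the 16 pieces gives the next term.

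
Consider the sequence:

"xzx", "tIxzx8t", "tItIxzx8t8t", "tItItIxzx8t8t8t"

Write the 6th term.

tItItItItIxzx8t8t8t8t8t

Each term wraps the previous one in tI on the left and 8t on the right.
From tItItIxzx8t8t8t, 2 further steps: tItItIxzx8t8t8t → tItItItIxzx8t8t8t8t → (answer).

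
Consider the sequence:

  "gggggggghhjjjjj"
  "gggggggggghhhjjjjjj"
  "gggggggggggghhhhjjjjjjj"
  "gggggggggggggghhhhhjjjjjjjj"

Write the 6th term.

Term n consists of 2n+2 g's, followed by n-1 h's, followed by n+2 j's, where the shown terms are n = 3, 4, 5, 6.
At n = 8 the blocks have lengths 18, 7, 10.

gggggggggggggggggghhhhhhhjjjjjjjjjj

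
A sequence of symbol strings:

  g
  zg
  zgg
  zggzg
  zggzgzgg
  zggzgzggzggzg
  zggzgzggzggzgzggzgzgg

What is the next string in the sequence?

This is a Fibonacci-style word recurrence s(k) = s(k−1)·s(k−2): e.g. zg·g = zgg.
Continuing: zggzgzggzggzgzggzgzgg · zggzgzggzggzg gives term 8.

zggzgzggzggzgzggzgzggzggzgzggzggzg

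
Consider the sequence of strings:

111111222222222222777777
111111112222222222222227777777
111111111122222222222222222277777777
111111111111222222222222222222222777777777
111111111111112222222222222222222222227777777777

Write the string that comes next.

111111111111111122222222222222222222222222277777777777

The n-th term is 2n 1's then 3n+3 2's then n+3 7's, where the shown terms are n = 3, 4, 5, 6, 7.
For the next term, n = 8, so the run lengths are 16, 27, 11.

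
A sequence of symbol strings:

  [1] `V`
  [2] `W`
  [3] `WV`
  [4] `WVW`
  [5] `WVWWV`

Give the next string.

This is a Fibonacci-style word recurrence s(k) = s(k−1)·s(k−2): e.g. W·V = WV.
Continuing: WVWWV · WVW gives term 6.

WVWWVWVW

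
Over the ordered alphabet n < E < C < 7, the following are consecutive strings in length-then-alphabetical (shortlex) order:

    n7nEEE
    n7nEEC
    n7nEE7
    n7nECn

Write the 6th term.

Continuing the enumeration 2 steps past n7nECn: n7nECn → n7nECE → (answer).

n7nECC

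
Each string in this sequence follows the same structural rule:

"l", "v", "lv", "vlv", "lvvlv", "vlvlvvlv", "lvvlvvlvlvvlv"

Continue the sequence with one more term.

From term 3 onward, concatenate the second-to-last term with the last: l·v = lv, v·lv = vlv, …
The next term joins vlvlvvlv and lvvlvvlvlvvlv.

vlvlvvlvlvvlvvlvlvvlv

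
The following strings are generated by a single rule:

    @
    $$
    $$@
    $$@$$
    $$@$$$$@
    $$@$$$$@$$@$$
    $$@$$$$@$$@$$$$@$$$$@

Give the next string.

$$@$$$$@$$@$$$$@$$$$@$$@$$$$@$$@$$

Each term (from the third on) is the previous term followed by the one before it: term 3 = $$·@ = $$@.
Continuing: $$@$$$$@$$@$$$$@$$$$@ · $$@$$$$@$$@$$ gives term 8.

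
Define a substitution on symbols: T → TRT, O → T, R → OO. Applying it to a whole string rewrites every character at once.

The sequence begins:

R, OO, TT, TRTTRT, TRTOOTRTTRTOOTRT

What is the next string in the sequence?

TRTOOTRTTTTRTOOTRTTRTOOTRTTTTRTOOTRT

Replace each of the 16 characters of TRTOOTRTTRTOOTRT in place — TRT OO TRT T T TRT OO TRT TRT OO TRT T T TRT OO TRT — and concatenate.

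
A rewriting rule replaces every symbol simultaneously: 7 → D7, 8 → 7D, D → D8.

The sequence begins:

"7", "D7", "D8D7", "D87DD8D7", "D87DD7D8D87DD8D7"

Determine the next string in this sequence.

φ(D87DD7D8D87DD8D7) expands symbol-by-symbol to D8 7D D7 D8 D8 D7 D8 7D D8 7D D7 D8 D8 7D D8 D7; joining the 16 pieces gives the next term.

D87DD7D8D8D7D87DD87DD7D8D87DD8D7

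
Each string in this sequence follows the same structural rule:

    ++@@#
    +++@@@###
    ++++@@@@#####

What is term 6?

Term n consists of n+1 +'s, followed by n+1 @'s, followed by 2n-1 #'s (n = 1, 2, …).
At n = 6 the blocks have lengths 7, 7, 11.

+++++++@@@@@@@###########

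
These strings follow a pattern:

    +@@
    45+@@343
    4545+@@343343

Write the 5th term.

45454545+@@343343343343

s(k+1) = 45·s(k)·343, so each term gains 45 as a prefix and 343 as a suffix.
From 4545+@@343343, 2 further steps: 4545+@@343343 → 454545+@@343343343 → (answer).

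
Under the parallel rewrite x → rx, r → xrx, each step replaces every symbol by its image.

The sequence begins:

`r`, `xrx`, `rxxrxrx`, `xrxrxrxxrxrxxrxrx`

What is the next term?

Rewriting the 17 symbols of xrxrxrxxrxrxxrxrx one by one yields rx xrx rx xrx rx xrx rx rx xrx rx xrx rx rx xrx rx xrx rx; concatenated:

rxxrxrxxrxrxxrxrxrxxrxrxxrxrxrxxrxrxxrxrx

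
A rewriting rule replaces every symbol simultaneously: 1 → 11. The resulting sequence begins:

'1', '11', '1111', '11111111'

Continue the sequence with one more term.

Rewriting each symbol of 11111111: 1→11, 1→11, 1→11, 1→11, 1→11, 1→11, 1→11, 1→11, which concatenates to 11 11 11 11 11 11 11 11.

1111111111111111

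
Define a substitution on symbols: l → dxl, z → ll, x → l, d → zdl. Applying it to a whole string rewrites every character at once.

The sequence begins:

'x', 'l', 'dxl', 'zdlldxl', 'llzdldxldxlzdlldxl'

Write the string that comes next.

φ(llzdldxldxlzdlldxl) expands symbol-by-symbol to dxl dxl ll zdl dxl zdl l dxl zdl l dxl ll zdl dxl dxl zdl l dxl; joining the 18 pieces gives the next term.

dxldxlllzdldxlzdlldxlzdlldxlllzdldxldxlzdlldxl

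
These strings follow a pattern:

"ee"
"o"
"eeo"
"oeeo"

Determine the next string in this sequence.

Each term (from the third on) is the two preceding terms concatenated in order: term 3 = ee·o = eeo.
So term 5 is eeo·oeeo.

eeooeeo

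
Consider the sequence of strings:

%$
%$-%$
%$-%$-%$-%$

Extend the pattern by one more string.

Each string is two copies of the previous one joined by '-'.
Doubling %$-%$-%$-%$ with '-' between the halves:

%$-%$-%$-%$-%$-%$-%$-%$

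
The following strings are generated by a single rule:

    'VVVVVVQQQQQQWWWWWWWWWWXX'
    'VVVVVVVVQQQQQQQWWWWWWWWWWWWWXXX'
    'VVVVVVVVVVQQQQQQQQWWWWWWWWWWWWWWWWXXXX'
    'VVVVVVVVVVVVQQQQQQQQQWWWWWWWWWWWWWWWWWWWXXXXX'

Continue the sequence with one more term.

VVVVVVVVVVVVVVQQQQQQQQQQWWWWWWWWWWWWWWWWWWWWWWXXXXXX

Reading off run lengths: V runs 6, 8, 10, 12; Q runs 6, 7, 8, 9; W runs 10, 13, 16, 19; X runs 2, 3, 4, 5 — each is linear in n, where the shown terms are n = 3, 4, 5, 6.
At n = 7 the blocks have lengths 14, 10, 22, 6.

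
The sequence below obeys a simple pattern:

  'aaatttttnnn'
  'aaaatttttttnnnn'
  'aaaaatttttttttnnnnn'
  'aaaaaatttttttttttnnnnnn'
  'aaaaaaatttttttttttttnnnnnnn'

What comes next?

The n-th term is n a's then 2n-1 t's then n n's, where the shown terms are n = 3, 4, 5, 6, 7.
At n = 8 the blocks have lengths 8, 15, 8.

aaaaaaaatttttttttttttttnnnnnnnn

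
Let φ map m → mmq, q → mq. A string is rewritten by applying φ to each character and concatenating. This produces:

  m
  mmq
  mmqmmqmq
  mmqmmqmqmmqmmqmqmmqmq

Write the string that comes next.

Rewriting the 21 symbols of mmqmmqmqmmqmmqmqmmqmq one by one yields mmq mmq mq mmq mmq mq mmq mq mmq mmq mq mmq mmq mq mmq mq mmq mmq mq mmq mq; concatenated:

mmqmmqmqmmqmmqmqmmqmqmmqmmqmqmmqmmqmqmmqmqmmqmmqmqmmqmq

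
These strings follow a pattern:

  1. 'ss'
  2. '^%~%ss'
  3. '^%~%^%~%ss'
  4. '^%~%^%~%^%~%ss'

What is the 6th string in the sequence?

The strings grow by a fixed prefix ^%~% each time.
From ^%~%^%~%^%~%ss, 2 further steps: ^%~%^%~%^%~%ss → ^%~%^%~%^%~%^%~%ss → (answer).

^%~%^%~%^%~%^%~%^%~%ss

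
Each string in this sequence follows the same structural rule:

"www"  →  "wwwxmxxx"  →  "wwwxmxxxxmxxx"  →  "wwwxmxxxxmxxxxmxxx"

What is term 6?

wwwxmxxxxmxxxxmxxxxmxxxxmxxx

Each term is the previous one with xmxxx appended.
From wwwxmxxxxmxxxxmxxx, 2 further steps: wwwxmxxxxmxxxxmxxx → wwwxmxxxxmxxxxmxxxxmxxx → (answer).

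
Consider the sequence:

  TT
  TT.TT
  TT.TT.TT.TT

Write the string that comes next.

s(k+1) = s(k)·.·s(k) — each term doubles the last with '.' between the halves.
Doubling TT.TT.TT.TT with '.' between the halves:

TT.TT.TT.TT.TT.TT.TT.TT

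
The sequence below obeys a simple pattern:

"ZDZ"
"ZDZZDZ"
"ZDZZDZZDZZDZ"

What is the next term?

ZDZZDZZDZZDZZDZZDZZDZZDZ

s(k+1) = s(k)·s(k) — each term doubles the last.
One more doubling of ZDZZDZZDZZDZ gives the answer.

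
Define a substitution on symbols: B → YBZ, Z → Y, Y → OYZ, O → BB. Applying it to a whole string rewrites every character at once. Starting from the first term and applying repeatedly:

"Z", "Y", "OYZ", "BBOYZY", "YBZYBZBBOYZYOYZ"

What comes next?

Replace each of the 15 characters of YBZYBZBBOYZYOYZ in place — OYZ YBZ Y OYZ YBZ Y YBZ YBZ BB OYZ Y OYZ BB OYZ Y — and concatenate.

OYZYBZYOYZYBZYYBZYBZBBOYZYOYZBBOYZY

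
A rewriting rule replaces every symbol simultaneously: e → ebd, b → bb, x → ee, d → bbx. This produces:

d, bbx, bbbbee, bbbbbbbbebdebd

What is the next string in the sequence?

bbbbbbbbbbbbbbbbebdbbbbxebdbbbbx

φ(bbbbbbbbebdebd) expands symbol-by-symbol to bb bb bb bb bb bb bb bb ebd bb bbx ebd bb bbx; joining the 14 pieces gives the next term.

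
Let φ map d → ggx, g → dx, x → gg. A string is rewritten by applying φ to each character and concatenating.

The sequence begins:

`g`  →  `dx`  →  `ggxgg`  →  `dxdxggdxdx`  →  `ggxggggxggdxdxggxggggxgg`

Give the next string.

dxdxggdxdxdxdxggdxdxggxggggxggdxdxggdxdxdxdxggdxdx

Applying the rule to each of the 24 symbols of ggxggggxggdxdxggxggggxgg gives the pieces dx dx gg dx dx dx dx gg dx dx ggx gg ggx gg dx dx gg dx dx dx dx gg dx dx, which concatenate to the answer.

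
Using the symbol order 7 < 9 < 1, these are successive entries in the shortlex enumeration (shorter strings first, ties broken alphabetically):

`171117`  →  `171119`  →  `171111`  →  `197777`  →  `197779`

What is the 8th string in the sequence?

Stepping forward 3 times from 197779: 197779 → 197771 → 197797, then the target.

197799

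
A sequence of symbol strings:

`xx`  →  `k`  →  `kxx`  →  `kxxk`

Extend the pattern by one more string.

Each term (from the third on) is the previous term followed by the one before it: term 3 = k·xx = kxx.
So term 5 is kxxk·kxx.

kxxkkxx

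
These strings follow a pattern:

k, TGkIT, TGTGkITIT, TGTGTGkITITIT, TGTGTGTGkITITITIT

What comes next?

TGTGTGTGTGkITITITITIT

s(k+1) = TG·s(k)·IT, so each term gains TG as a prefix and IT as a suffix.
So the next term is TG·TGTGTGTGkITITITIT·IT.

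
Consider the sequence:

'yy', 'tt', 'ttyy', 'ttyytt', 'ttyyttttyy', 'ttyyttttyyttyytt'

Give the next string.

Each term (from the third on) is the previous term followed by the one before it: term 3 = tt·yy = ttyy.
So term 7 is ttyyttttyyttyytt·ttyyttttyy.

ttyyttttyyttyyttttyyttttyy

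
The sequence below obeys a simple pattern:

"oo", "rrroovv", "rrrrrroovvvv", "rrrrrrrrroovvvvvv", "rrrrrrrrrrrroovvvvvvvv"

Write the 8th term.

rrrrrrrrrrrrrrrrrrrrroovvvvvvvvvvvvvv

s(k+1) = rrr·s(k)·vv, so each term gains rrr as a prefix and vv as a suffix.
From rrrrrrrrrrrroovvvvvvvv, 3 further steps: rrrrrrrrrrrroovvvvvvvv → rrrrrrrrrrrrrrroovvvvvvvvvv → rrrrrrrrrrrrrrrrrroovvvvvvvvvvvv → (answer).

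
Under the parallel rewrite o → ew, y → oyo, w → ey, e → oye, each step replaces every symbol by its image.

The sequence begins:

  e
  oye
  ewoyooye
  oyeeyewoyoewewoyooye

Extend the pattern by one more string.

ewoyooyeoyeoyooyeeyewoyoewoyeeyoyeeyewoyoewewoyooye

Applying the rule to each of the 20 symbols of oyeeyewoyoewewoyooye gives the pieces ew oyo oye oye oyo oye ey ew oyo ew oye ey oye ey ew oyo ew ew oyo oye, which concatenate to the answer.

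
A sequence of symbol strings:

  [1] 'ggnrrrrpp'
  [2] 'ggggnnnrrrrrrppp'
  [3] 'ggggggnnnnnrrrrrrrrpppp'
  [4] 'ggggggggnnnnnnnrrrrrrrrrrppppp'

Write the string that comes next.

Each string has the form g^{2n} n^{2n-1} r^{2n+2} p^{n+1} (n = 1, 2, …).
Setting n = 5 gives 10, 9, 12, 6 characters in each block.

ggggggggggnnnnnnnnnrrrrrrrrrrrrpppppp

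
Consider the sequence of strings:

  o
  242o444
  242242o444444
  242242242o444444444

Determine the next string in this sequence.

s(k+1) = 242·s(k)·444, so each term gains 242 as a prefix and 444 as a suffix.
One more step from 242242242o444444444 gives the answer.

242242242242o444444444444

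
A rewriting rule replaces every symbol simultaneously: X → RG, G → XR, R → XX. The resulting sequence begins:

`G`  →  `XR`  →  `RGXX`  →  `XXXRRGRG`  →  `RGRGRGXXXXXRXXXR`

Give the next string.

XXXRXXXRXXXRRGRGRGRGRGXXRGRGRGXX

Replace each of the 16 characters of RGRGRGXXXXXRXXXR in place — XX XR XX XR XX XR RG RG RG RG RG XX RG RG RG XX — and concatenate.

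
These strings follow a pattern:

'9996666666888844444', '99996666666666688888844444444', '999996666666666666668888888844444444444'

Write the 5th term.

Term n consists of n+1 9's, followed by 4n-1 6's, followed by 2n 8's, followed by 3n-1 4's, where the shown terms are n = 2, 3, 4.
At n = 6 the blocks have lengths 7, 23, 12, 17.

99999996666666666666666666666688888888888844444444444444444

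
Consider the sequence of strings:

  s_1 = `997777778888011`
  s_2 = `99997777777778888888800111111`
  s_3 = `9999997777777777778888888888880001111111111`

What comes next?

Each string has the form 9^{2n} 7^{3n+3} 8^{4n} 0^{n} 1^{4n-2} (n = 1, 2, …).
At n = 4 the blocks have lengths 8, 15, 16, 4, 14.

999999997777777777777778888888888888888000011111111111111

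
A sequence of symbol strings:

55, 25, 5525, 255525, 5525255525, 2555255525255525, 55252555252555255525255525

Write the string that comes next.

Each term (from the third on) is the two preceding terms concatenated in order: term 3 = 55·25 = 5525.
So term 8 is 2555255525255525·55252555252555255525255525.

255525552525552555252555252555255525255525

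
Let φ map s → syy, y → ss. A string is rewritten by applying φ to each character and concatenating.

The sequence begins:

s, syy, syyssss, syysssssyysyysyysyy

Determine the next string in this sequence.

Replace each of the 19 characters of syysssssyysyysyysyy in place — syy ss ss syy syy syy syy syy ss ss syy ss ss syy ss ss syy ss ss — and concatenate.

syysssssyysyysyysyysyysssssyysssssyysssssyyssss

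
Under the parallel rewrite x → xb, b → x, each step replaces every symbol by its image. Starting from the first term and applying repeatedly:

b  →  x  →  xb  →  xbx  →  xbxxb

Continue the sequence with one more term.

xbxxbxbx

Apply φ to xbxxb symbol by symbol: x→xb, b→x, x→xb, x→xb, b→x; joined: xb x xb xb x.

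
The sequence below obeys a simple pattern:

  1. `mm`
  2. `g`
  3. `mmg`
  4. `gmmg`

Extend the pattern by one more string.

mmggmmg

From term 3 onward, concatenate the second-to-last term with the last: mm·g = mmg, g·mmg = gmmg, …
Continuing: mmg · gmmg gives term 5.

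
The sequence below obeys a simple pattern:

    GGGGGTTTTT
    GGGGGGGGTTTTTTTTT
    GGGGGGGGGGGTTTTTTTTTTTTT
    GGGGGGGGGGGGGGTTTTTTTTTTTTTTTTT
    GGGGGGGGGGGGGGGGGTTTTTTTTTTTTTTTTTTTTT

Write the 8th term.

GGGGGGGGGGGGGGGGGGGGGGGGGGTTTTTTTTTTTTTTTTTTTTTTTTTTTTTTTTT

The n-th term is 3n+2 G's then 4n+1 T's (n = 1, 2, …).
Setting n = 8 gives 26, 33 characters in each block.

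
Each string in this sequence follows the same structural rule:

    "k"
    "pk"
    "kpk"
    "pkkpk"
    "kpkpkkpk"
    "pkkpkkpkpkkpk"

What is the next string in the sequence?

From term 3 onward, concatenate the second-to-last term with the last: k·pk = kpk, pk·kpk = pkkpk, …
Continuing: kpkpkkpk · pkkpkkpkpkkpk gives term 7.

kpkpkkpkpkkpkkpkpkkpk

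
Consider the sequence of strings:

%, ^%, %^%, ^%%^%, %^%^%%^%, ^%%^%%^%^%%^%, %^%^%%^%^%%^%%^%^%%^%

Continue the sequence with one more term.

This is a Fibonacci-style word recurrence s(k) = s(k−2)·s(k−1): e.g. %·^% = %^%.
The next term joins ^%%^%%^%^%%^% and %^%^%%^%^%%^%%^%^%%^%.

^%%^%%^%^%%^%%^%^%%^%^%%^%%^%^%%^%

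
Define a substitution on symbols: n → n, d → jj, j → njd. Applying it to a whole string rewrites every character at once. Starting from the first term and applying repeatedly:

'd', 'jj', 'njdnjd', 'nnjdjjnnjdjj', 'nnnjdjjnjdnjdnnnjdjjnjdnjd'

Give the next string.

Applying the rule to each of the 26 symbols of nnnjdjjnjdnjdnnnjdjjnjdnjd gives the pieces n n n njd jj njd njd n njd jj n njd jj n n n njd jj njd njd n njd jj n njd jj, which concatenate to the answer.

nnnnjdjjnjdnjdnnjdjjnnjdjjnnnnjdjjnjdnjdnnjdjjnnjdjj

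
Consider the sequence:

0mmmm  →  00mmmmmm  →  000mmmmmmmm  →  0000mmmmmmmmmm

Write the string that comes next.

Term n consists of n-1 0's, followed by 2n m's, where the shown terms are n = 2, 3, 4, 5.
Setting n = 6 gives 5, 12 characters in each block.

00000mmmmmmmmmmmm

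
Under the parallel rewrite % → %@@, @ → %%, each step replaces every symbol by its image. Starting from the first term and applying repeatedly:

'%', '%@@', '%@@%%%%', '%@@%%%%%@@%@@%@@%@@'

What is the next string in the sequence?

%@@%%%%%@@%@@%@@%@@%@@%%%%%@@%%%%%@@%%%%%@@%%%%

Applying the rule to each of the 19 symbols of %@@%%%%%@@%@@%@@%@@ gives the pieces %@@ %% %% %@@ %@@ %@@ %@@ %@@ %% %% %@@ %% %% %@@ %% %% %@@ %% %%, which concatenate to the answer.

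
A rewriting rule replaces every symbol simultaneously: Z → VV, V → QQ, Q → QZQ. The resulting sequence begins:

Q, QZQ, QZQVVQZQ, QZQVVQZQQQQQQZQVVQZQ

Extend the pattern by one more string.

Rewriting the 20 symbols of QZQVVQZQQQQQQZQVVQZQ one by one yields QZQ VV QZQ QQ QQ QZQ VV QZQ QZQ QZQ QZQ QZQ QZQ VV QZQ QQ QQ QZQ VV QZQ; concatenated:

QZQVVQZQQQQQQZQVVQZQQZQQZQQZQQZQQZQVVQZQQQQQQZQVVQZQ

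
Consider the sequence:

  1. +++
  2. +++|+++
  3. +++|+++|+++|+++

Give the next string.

Each string is two copies of the previous one joined by '|'.
So the next term is two copies of +++|+++|+++|+++ with '|' between the halves.

+++|+++|+++|+++|+++|+++|+++|+++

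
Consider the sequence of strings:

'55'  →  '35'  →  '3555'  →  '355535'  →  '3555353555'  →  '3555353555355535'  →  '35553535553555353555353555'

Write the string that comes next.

355535355535553535553535553555353555355535

Each term (from the third on) is the previous term followed by the one before it: term 3 = 35·55 = 3555.
So term 8 is 35553535553555353555353555·3555353555355535.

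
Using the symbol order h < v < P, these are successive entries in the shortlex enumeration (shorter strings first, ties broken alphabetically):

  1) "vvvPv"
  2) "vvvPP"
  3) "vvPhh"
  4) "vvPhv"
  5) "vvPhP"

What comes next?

vvPvh

Find the rightmost character of vvPhP below P, bump it to the next letter, and reset everything to its right to h.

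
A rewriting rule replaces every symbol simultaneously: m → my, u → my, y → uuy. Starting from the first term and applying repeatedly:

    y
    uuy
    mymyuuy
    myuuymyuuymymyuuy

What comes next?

myuuymymyuuymyuuymymyuuymyuuymyuuymymyuuy

Applying the rule to each of the 17 symbols of myuuymyuuymymyuuy gives the pieces my uuy my my uuy my uuy my my uuy my uuy my uuy my my uuy, which concatenate to the answer.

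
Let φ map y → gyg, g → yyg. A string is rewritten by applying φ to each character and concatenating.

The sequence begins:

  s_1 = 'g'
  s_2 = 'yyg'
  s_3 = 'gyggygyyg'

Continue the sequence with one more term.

yyggygyygyyggygyyggyggygyyg

Apply φ to gyggygyyg symbol by symbol: g→yyg, y→gyg, g→yyg, g→yyg, y→gyg, g→yyg, y→gyg, y→gyg, g→yyg; joined: yyg gyg yyg yyg gyg yyg gyg gyg yyg.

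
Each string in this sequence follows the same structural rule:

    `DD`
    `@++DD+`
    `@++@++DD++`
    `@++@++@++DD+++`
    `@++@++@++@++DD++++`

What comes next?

s(k+1) = @++·s(k)·+, so each term gains @++ as a prefix and + as a suffix.
So the next term is @++·@++@++@++@++DD++++·+.

@++@++@++@++@++DD+++++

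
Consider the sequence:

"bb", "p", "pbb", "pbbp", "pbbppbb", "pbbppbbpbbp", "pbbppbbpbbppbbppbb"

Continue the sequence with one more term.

This is a Fibonacci-style word recurrence s(k) = s(k−1)·s(k−2): e.g. p·bb = pbb.
Continuing: pbbppbbpbbppbbppbb · pbbppbbpbbp gives term 8.

pbbppbbpbbppbbppbbpbbppbbpbbp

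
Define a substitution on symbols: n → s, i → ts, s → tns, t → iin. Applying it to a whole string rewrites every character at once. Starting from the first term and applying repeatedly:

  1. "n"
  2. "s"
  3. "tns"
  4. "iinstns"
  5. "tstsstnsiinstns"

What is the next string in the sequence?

Applying the rule to each of the 15 symbols of tstsstnsiinstns gives the pieces iin tns iin tns tns iin s tns ts ts s tns iin s tns, which concatenate to the answer.

iintnsiintnstnsiinstnststsstnsiinstns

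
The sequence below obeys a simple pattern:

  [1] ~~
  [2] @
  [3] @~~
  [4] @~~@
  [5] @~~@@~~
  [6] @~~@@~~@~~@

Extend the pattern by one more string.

@~~@@~~@~~@@~~@@~~

From term 3 onward, concatenate the last term with the second-to-last: @·~~ = @~~, @~~·@ = @~~@, …
Continuing: @~~@@~~@~~@ · @~~@@~~ gives term 7.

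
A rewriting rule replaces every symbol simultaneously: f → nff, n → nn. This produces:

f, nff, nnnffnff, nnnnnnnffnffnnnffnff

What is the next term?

φ(nnnnnnnffnffnnnffnff) expands symbol-by-symbol to nn nn nn nn nn nn nn nff nff nn nff nff nn nn nn nff nff nn nff nff; joining the 20 pieces gives the next term.

nnnnnnnnnnnnnnnffnffnnnffnffnnnnnnnffnffnnnffnff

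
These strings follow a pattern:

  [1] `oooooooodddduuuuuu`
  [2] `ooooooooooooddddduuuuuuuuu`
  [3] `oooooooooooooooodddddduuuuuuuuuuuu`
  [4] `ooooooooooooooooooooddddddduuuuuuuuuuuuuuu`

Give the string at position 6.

ooooooooooooooooooooooooooooddddddddduuuuuuuuuuuuuuuuuuuuu

Each string has the form o^{4n} d^{n+2} u^{3n}, where the shown terms are n = 2, 3, 4, 5.
At n = 7 the blocks have lengths 28, 9, 21.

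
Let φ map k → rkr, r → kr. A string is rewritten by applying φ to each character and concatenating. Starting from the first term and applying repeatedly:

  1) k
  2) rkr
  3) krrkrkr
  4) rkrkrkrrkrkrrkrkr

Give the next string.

Rewriting the 17 symbols of rkrkrkrrkrkrrkrkr one by one yields kr rkr kr rkr kr rkr kr kr rkr kr rkr kr kr rkr kr rkr kr; concatenated:

krrkrkrrkrkrrkrkrkrrkrkrrkrkrkrrkrkrrkrkr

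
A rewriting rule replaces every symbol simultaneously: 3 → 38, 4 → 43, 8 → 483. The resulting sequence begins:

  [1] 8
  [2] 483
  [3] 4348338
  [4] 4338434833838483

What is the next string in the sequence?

Rewriting the 16 symbols of 4338434833838483 one by one yields 43 38 38 483 43 38 43 483 38 38 483 38 483 43 483 38; concatenated:

4338384834338434833838483384834348338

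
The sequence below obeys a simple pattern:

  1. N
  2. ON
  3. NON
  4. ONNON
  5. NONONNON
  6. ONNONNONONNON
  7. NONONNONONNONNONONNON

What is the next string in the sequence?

ONNONNONONNONNONONNONONNONNONONNON

Each term (from the third on) is the two preceding terms concatenated in order: term 3 = N·ON = NON.
The next term joins ONNONNONONNON and NONONNONONNONNONONNON.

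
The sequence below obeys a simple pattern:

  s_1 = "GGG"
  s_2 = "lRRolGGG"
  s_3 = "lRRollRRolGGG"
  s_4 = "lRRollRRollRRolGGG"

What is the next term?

Each term is the previous one with lRRol prepended.
So the next term is lRRol·lRRollRRollRRolGGG.

lRRollRRollRRollRRolGGG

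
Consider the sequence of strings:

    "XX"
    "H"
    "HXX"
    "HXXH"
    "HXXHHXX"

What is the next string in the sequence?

HXXHHXXHXXH

From term 3 onward, concatenate the last term with the second-to-last: H·XX = HXX, HXX·H = HXXH, …
So term 6 is HXXHHXX·HXXH.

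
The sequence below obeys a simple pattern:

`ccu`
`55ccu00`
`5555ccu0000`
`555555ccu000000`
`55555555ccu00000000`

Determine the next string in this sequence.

Each term wraps the previous one in 55 on the left and 00 on the right.
Applying this once more to 55555555ccu00000000:

5555555555ccu0000000000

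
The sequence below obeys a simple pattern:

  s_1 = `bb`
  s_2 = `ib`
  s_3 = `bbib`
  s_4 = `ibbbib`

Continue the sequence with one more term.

bbibibbbib

From term 3 onward, concatenate the second-to-last term with the last: bb·ib = bbib, ib·bbib = ibbbib, …
So term 5 is bbib·ibbbib.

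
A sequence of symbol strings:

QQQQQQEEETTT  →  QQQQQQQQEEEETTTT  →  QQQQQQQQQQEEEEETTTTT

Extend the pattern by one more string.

QQQQQQQQQQQQEEEEEETTTTTT

The n-th term is 2n Q's then n E's then n T's, where the shown terms are n = 3, 4, 5.
Setting n = 6 gives 12, 6, 6 characters in each block.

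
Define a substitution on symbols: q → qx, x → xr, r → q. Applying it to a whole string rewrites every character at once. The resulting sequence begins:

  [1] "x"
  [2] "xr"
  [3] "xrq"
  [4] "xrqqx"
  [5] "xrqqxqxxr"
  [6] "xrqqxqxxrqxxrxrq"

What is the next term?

Rewriting the 16 symbols of xrqqxqxxrqxxrxrq one by one yields xr q qx qx xr qx xr xr q qx xr xr q xr q qx; concatenated:

xrqqxqxxrqxxrxrqqxxrxrqxrqqx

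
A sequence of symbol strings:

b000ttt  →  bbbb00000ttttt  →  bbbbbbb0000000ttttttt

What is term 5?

bbbbbbbbbbbbb00000000000ttttttttttt

Reading off run lengths: b runs 1, 4, 7; 0 runs 3, 5, 7; t runs 3, 5, 7 — each is linear in n (n = 1, 2, …).
Setting n = 5 gives 13, 11, 11 characters in each block.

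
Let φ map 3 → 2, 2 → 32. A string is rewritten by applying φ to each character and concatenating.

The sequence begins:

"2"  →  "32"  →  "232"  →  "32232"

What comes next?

23232232

Expanding 32232: 3→2, 2→32, 2→32, 3→2, 2→32. Concatenated: 2 32 32 2 32.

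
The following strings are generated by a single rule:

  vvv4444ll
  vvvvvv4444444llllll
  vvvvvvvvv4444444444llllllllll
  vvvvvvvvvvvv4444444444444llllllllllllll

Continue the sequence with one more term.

Term n consists of 3n v's, followed by 3n+1 4's, followed by 4n-2 l's (n = 1, 2, …).
Setting n = 5 gives 15, 16, 18 characters in each block.

vvvvvvvvvvvvvvv4444444444444444llllllllllllllllll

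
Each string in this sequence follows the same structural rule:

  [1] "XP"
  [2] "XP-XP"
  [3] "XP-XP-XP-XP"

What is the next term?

Each string is two copies of the previous one joined by '-'.
One more doubling of XP-XP-XP-XP gives the answer.

XP-XP-XP-XP-XP-XP-XP-XP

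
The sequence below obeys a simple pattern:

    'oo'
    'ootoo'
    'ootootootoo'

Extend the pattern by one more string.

Each string is two copies of the previous one joined by 't'.
Doubling ootootootoo with 't' between the halves:

ootootootootootootootoo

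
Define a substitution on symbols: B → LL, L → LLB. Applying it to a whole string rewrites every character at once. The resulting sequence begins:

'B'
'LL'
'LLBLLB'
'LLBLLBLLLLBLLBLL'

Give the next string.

Replace each of the 16 characters of LLBLLBLLLLBLLBLL in place — LLB LLB LL LLB LLB LL LLB LLB LLB LLB LL LLB LLB LL LLB LLB — and concatenate.

LLBLLBLLLLBLLBLLLLBLLBLLBLLBLLLLBLLBLLLLBLLB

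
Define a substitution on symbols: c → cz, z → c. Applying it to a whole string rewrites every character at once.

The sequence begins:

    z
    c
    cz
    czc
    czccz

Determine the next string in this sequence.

Apply φ to czccz symbol by symbol: c→cz, z→c, c→cz, c→cz, z→c; joined: cz c cz cz c.

czcczczc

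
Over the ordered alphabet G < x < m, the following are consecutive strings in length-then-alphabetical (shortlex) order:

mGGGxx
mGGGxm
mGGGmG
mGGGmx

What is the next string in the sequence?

mGGGmm

Find the rightmost character of mGGGmx below m, bump it to the next letter, and reset everything to its right to G.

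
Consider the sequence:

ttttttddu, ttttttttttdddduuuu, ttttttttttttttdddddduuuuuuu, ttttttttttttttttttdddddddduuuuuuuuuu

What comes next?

Reading off run lengths: t runs 6, 10, 14, 18; d runs 2, 4, 6, 8; u runs 1, 4, 7, 10 — each is linear in n (n = 1, 2, …).
At n = 5 the blocks have lengths 22, 10, 13.

ttttttttttttttttttttttdddddddddduuuuuuuuuuuuu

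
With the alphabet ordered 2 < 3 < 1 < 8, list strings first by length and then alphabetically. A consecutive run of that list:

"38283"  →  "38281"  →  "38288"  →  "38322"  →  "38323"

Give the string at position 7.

Advancing 2 positions from 38323 through 38323 → 38321 reaches term 7.

38328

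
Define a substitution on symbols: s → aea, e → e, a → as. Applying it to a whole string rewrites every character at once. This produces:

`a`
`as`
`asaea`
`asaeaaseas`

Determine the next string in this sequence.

Apply φ to asaeaaseas symbol by symbol: a→as, s→aea, a→as, e→e, a→as, a→as, s→aea, e→e, a→as, s→aea; joined: as aea as e as as aea e as aea.

asaeaaseasasaeaeasaea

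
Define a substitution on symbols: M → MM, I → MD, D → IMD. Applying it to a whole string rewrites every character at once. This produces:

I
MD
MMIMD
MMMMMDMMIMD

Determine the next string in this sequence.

Apply φ to MMMMMDMMIMD symbol by symbol: M→MM, M→MM, M→MM, M→MM, M→MM, D→IMD, M→MM, M→MM, I→MD, M→MM, D→IMD; joined: MM MM MM MM MM IMD MM MM MD MM IMD.

MMMMMMMMMMIMDMMMMMDMMIMD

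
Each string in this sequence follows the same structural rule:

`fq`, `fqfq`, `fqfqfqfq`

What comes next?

fqfqfqfqfqfqfqfq

Each string is two copies of the previous one concatenated.
So the next term is two copies of fqfqfqfq.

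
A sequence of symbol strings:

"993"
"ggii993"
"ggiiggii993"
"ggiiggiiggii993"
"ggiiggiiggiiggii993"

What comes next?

Every step adds ggii at the front: s(k+1) = ggii·s(k).
Applying this once more to ggiiggiiggiiggii993:

ggiiggiiggiiggiiggii993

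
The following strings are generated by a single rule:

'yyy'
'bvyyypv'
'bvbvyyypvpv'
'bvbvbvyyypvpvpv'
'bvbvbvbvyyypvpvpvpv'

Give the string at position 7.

bvbvbvbvbvbvyyypvpvpvpvpvpv

Each term wraps the previous one in bv on the left and pv on the right.
From bvbvbvbvyyypvpvpvpv, 2 further steps: bvbvbvbvyyypvpvpvpv → bvbvbvbvbvyyypvpvpvpvpv → (answer).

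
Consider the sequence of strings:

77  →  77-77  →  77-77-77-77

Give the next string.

s(k+1) = s(k)·-·s(k) — each term doubles the last with '-' between the halves.
Doubling 77-77-77-77 with '-' between the halves:

77-77-77-77-77-77-77-77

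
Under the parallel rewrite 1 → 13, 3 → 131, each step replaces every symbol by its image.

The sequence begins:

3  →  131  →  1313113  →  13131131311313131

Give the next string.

Applying the rule to each of the 17 symbols of 13131131311313131 gives the pieces 13 131 13 131 13 13 131 13 131 13 13 131 13 131 13 131 13, which concatenate to the answer.

13131131311313131131311313131131311313113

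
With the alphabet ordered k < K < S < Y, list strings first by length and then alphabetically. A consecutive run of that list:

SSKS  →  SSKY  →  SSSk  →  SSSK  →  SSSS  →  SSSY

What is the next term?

SSYk

Find the rightmost character of SSSY below Y, bump it to the next letter, and reset everything to its right to k.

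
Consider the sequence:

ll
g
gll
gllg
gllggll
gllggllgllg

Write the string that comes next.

gllggllgllggllggll

This is a Fibonacci-style word recurrence s(k) = s(k−1)·s(k−2): e.g. g·ll = gll.
The next term joins gllggllgllg and gllggll.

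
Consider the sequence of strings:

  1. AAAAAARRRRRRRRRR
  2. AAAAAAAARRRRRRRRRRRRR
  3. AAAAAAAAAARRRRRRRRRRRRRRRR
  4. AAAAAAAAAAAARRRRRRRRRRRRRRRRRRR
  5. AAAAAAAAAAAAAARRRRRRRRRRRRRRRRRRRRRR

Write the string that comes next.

AAAAAAAAAAAAAAAARRRRRRRRRRRRRRRRRRRRRRRRR

Term n consists of 2n A's, followed by 3n+1 R's, where the shown terms are n = 3, 4, 5, 6, 7.
For the next term, n = 8, so the run lengths are 16, 25.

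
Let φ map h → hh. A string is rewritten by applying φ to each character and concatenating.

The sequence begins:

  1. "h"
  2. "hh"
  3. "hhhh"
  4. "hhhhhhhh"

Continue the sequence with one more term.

Rewriting each symbol of hhhhhhhh: h→hh, h→hh, h→hh, h→hh, h→hh, h→hh, h→hh, h→hh, which concatenates to hh hh hh hh hh hh hh hh.

hhhhhhhhhhhhhhhh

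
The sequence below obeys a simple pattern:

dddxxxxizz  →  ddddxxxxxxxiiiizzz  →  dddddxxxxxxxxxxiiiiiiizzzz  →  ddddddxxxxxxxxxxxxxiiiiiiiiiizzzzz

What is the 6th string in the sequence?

The n-th term is n+2 d's then 3n+1 x's then 3n-2 i's then n+1 z's (n = 1, 2, …).
Setting n = 6 gives 8, 19, 16, 7 characters in each block.

ddddddddxxxxxxxxxxxxxxxxxxxiiiiiiiiiiiiiiiizzzzzzz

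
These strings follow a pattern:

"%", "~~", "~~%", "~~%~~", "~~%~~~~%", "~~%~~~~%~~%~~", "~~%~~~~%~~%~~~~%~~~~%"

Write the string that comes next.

~~%~~~~%~~%~~~~%~~~~%~~%~~~~%~~%~~

From term 3 onward, concatenate the last term with the second-to-last: ~~·% = ~~%, ~~%·~~ = ~~%~~, …
Continuing: ~~%~~~~%~~%~~~~%~~~~% · ~~%~~~~%~~%~~ gives term 8.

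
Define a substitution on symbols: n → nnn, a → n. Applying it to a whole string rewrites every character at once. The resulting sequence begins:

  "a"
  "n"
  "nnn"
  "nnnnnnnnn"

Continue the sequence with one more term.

Apply φ to nnnnnnnnn symbol by symbol: n→nnn, n→nnn, n→nnn, n→nnn, n→nnn, n→nnn, n→nnn, n→nnn, n→nnn; joined: nnn nnn nnn nnn nnn nnn nnn nnn nnn.

nnnnnnnnnnnnnnnnnnnnnnnnnnn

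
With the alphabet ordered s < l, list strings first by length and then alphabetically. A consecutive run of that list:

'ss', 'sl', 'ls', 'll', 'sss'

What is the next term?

ssl

Treat sss as a base-2 numeral over the given alphabet and add one, carrying through any trailing l's.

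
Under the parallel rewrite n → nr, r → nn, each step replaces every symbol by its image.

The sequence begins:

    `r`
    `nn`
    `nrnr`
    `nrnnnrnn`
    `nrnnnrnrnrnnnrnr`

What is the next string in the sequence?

Applying the rule to each of the 16 symbols of nrnnnrnrnrnnnrnr gives the pieces nr nn nr nr nr nn nr nn nr nn nr nr nr nn nr nn, which concatenate to the answer.

nrnnnrnrnrnnnrnnnrnnnrnrnrnnnrnn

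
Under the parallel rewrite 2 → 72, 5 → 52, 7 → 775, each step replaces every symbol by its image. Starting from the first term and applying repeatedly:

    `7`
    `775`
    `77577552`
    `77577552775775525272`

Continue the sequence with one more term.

Rewriting the 20 symbols of 77577552775775525272 one by one yields 775 775 52 775 775 52 52 72 775 775 52 775 775 52 52 72 52 72 775 72; concatenated:

7757755277577552527277577552775775525272527277572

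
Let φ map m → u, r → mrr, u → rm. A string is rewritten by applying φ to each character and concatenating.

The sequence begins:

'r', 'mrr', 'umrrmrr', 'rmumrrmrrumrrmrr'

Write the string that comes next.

φ(rmumrrmrrumrrmrr) expands symbol-by-symbol to mrr u rm u mrr mrr u mrr mrr rm u mrr mrr u mrr mrr; joining the 16 pieces gives the next term.

mrrurmumrrmrrumrrmrrrmumrrmrrumrrmrr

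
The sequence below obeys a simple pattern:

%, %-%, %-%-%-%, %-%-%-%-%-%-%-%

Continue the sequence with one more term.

s(k+1) = s(k)·-·s(k) — each term doubles the last with '-' between the halves.
Doubling %-%-%-%-%-%-%-% with '-' between the halves:

%-%-%-%-%-%-%-%-%-%-%-%-%-%-%-%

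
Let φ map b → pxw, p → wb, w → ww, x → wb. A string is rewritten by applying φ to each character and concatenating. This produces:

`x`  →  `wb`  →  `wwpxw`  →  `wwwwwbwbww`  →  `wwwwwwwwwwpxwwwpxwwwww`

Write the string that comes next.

wwwwwwwwwwwwwwwwwwwwwbwbwwwwwwwbwbwwwwwwwwww

Replace each of the 22 characters of wwwwwwwwwwpxwwwpxwwwww in place — ww ww ww ww ww ww ww ww ww ww wb wb ww ww ww wb wb ww ww ww ww ww — and concatenate.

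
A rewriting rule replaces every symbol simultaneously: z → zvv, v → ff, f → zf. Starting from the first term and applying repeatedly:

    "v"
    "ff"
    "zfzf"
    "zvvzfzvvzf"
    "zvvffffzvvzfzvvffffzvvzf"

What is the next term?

zvvffffzfzfzfzfzvvffffzvvzfzvvffffzfzfzfzfzvvffffzvvzf

Applying the rule to each of the 24 symbols of zvvffffzvvzfzvvffffzvvzf gives the pieces zvv ff ff zf zf zf zf zvv ff ff zvv zf zvv ff ff zf zf zf zf zvv ff ff zvv zf, which concatenate to the answer.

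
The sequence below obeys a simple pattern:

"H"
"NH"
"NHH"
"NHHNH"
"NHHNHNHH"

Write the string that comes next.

NHHNHNHHNHHNH

Each term (from the third on) is the previous term followed by the one before it: term 3 = NH·H = NHH.
So term 6 is NHHNHNHH·NHHNH.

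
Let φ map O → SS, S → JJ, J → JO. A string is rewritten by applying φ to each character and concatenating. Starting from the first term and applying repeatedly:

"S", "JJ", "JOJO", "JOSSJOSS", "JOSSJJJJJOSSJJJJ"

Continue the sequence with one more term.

JOSSJJJJJOJOJOJOJOSSJJJJJOJOJOJO

Applying the rule to each of the 16 symbols of JOSSJJJJJOSSJJJJ gives the pieces JO SS JJ JJ JO JO JO JO JO SS JJ JJ JO JO JO JO, which concatenate to the answer.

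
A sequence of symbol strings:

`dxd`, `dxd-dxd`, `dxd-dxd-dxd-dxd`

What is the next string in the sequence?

s(k+1) = s(k)·-·s(k) — each term doubles the last with '-' between the halves.
So the next term is two copies of dxd-dxd-dxd-dxd with '-' between the halves.

dxd-dxd-dxd-dxd-dxd-dxd-dxd-dxd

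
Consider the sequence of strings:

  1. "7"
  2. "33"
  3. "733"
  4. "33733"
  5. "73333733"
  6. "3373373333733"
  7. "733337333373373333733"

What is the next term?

Each term (from the third on) is the two preceding terms concatenated in order: term 3 = 7·33 = 733.
The next term joins 3373373333733 and 733337333373373333733.

3373373333733733337333373373333733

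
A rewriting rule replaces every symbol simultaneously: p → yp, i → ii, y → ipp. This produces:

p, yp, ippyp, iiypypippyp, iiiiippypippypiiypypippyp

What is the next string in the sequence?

iiiiiiiiiiypypippypiiypypippypiiiiippypippypiiypypippyp

Replace each of the 25 characters of iiiiippypippypiiypypippyp in place — ii ii ii ii ii yp yp ipp yp ii yp yp ipp yp ii ii ipp yp ipp yp ii yp yp ipp yp — and concatenate.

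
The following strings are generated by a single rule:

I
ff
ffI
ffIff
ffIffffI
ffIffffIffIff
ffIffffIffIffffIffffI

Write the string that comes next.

Each term (from the third on) is the previous term followed by the one before it: term 3 = ff·I = ffI.
Continuing: ffIffffIffIffffIffffI · ffIffffIffIff gives term 8.

ffIffffIffIffffIffffIffIffffIffIff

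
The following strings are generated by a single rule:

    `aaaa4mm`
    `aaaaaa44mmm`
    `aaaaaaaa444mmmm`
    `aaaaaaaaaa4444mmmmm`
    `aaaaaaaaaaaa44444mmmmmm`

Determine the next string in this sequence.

Term n consists of 2n a's, followed by n-1 4's, followed by n m's, where the shown terms are n = 2, 3, 4, 5, 6.
For the next term, n = 7, so the run lengths are 14, 6, 7.

aaaaaaaaaaaaaa444444mmmmmmm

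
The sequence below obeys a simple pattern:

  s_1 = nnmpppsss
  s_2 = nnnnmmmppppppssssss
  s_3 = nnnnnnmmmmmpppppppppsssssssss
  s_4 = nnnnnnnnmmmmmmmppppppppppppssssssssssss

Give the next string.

Term n consists of 2n n's, followed by 2n-1 m's, followed by 3n p's, followed by 3n s's (n = 1, 2, …).
At n = 5 the blocks have lengths 10, 9, 15, 15.

nnnnnnnnnnmmmmmmmmmpppppppppppppppsssssssssssssss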